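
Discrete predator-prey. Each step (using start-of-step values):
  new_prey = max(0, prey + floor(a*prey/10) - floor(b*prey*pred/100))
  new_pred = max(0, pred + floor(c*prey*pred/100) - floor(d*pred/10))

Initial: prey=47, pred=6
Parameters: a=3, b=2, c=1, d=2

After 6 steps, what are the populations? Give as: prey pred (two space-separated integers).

Answer: 46 46

Derivation:
Step 1: prey: 47+14-5=56; pred: 6+2-1=7
Step 2: prey: 56+16-7=65; pred: 7+3-1=9
Step 3: prey: 65+19-11=73; pred: 9+5-1=13
Step 4: prey: 73+21-18=76; pred: 13+9-2=20
Step 5: prey: 76+22-30=68; pred: 20+15-4=31
Step 6: prey: 68+20-42=46; pred: 31+21-6=46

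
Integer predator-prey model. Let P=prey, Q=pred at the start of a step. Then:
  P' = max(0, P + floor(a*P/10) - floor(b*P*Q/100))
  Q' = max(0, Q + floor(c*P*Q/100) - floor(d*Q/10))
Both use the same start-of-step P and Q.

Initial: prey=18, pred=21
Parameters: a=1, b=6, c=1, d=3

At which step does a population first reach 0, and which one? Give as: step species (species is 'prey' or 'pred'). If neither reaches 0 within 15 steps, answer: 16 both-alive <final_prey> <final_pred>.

Step 1: prey: 18+1-22=0; pred: 21+3-6=18
First extinction: prey at step 1

Answer: 1 prey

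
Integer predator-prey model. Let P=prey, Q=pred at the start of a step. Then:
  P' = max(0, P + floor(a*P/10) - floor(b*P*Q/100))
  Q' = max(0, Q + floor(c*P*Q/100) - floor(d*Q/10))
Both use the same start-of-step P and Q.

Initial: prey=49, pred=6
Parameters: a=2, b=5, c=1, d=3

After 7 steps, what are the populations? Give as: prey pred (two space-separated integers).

Step 1: prey: 49+9-14=44; pred: 6+2-1=7
Step 2: prey: 44+8-15=37; pred: 7+3-2=8
Step 3: prey: 37+7-14=30; pred: 8+2-2=8
Step 4: prey: 30+6-12=24; pred: 8+2-2=8
Step 5: prey: 24+4-9=19; pred: 8+1-2=7
Step 6: prey: 19+3-6=16; pred: 7+1-2=6
Step 7: prey: 16+3-4=15; pred: 6+0-1=5

Answer: 15 5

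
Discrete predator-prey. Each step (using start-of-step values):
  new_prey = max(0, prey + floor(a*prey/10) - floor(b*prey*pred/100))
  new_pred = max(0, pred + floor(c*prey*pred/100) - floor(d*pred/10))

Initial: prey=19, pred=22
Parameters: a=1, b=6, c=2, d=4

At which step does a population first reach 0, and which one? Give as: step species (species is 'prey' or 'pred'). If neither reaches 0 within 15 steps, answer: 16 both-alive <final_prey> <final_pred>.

Step 1: prey: 19+1-25=0; pred: 22+8-8=22
First extinction: prey at step 1

Answer: 1 prey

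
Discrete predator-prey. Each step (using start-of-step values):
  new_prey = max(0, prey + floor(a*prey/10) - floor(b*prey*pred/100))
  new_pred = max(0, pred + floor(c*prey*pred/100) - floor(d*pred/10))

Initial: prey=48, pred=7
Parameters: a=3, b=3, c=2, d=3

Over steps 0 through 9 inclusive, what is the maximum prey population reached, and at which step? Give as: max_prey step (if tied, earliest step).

Step 1: prey: 48+14-10=52; pred: 7+6-2=11
Step 2: prey: 52+15-17=50; pred: 11+11-3=19
Step 3: prey: 50+15-28=37; pred: 19+19-5=33
Step 4: prey: 37+11-36=12; pred: 33+24-9=48
Step 5: prey: 12+3-17=0; pred: 48+11-14=45
Step 6: prey: 0+0-0=0; pred: 45+0-13=32
Step 7: prey: 0+0-0=0; pred: 32+0-9=23
Step 8: prey: 0+0-0=0; pred: 23+0-6=17
Step 9: prey: 0+0-0=0; pred: 17+0-5=12
Max prey = 52 at step 1

Answer: 52 1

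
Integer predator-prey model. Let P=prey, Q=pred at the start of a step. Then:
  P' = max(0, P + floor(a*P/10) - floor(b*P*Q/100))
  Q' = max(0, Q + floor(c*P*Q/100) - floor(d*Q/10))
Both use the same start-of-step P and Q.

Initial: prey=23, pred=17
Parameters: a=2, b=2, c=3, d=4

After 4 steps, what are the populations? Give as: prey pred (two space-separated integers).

Step 1: prey: 23+4-7=20; pred: 17+11-6=22
Step 2: prey: 20+4-8=16; pred: 22+13-8=27
Step 3: prey: 16+3-8=11; pred: 27+12-10=29
Step 4: prey: 11+2-6=7; pred: 29+9-11=27

Answer: 7 27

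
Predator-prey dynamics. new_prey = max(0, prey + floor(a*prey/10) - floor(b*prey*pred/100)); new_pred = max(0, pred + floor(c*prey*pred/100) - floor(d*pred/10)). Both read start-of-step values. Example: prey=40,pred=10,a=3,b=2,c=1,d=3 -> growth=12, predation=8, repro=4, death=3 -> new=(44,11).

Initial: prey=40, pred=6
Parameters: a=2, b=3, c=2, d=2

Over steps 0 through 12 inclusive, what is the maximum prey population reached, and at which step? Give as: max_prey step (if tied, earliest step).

Answer: 41 1

Derivation:
Step 1: prey: 40+8-7=41; pred: 6+4-1=9
Step 2: prey: 41+8-11=38; pred: 9+7-1=15
Step 3: prey: 38+7-17=28; pred: 15+11-3=23
Step 4: prey: 28+5-19=14; pred: 23+12-4=31
Step 5: prey: 14+2-13=3; pred: 31+8-6=33
Step 6: prey: 3+0-2=1; pred: 33+1-6=28
Step 7: prey: 1+0-0=1; pred: 28+0-5=23
Step 8: prey: 1+0-0=1; pred: 23+0-4=19
Step 9: prey: 1+0-0=1; pred: 19+0-3=16
Step 10: prey: 1+0-0=1; pred: 16+0-3=13
Step 11: prey: 1+0-0=1; pred: 13+0-2=11
Step 12: prey: 1+0-0=1; pred: 11+0-2=9
Max prey = 41 at step 1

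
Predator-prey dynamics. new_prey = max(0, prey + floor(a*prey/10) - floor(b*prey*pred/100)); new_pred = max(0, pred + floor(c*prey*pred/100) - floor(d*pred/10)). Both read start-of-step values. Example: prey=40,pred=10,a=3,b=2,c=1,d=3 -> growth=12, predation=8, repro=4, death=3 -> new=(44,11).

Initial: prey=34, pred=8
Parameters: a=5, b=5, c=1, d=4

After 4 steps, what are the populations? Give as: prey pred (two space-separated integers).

Step 1: prey: 34+17-13=38; pred: 8+2-3=7
Step 2: prey: 38+19-13=44; pred: 7+2-2=7
Step 3: prey: 44+22-15=51; pred: 7+3-2=8
Step 4: prey: 51+25-20=56; pred: 8+4-3=9

Answer: 56 9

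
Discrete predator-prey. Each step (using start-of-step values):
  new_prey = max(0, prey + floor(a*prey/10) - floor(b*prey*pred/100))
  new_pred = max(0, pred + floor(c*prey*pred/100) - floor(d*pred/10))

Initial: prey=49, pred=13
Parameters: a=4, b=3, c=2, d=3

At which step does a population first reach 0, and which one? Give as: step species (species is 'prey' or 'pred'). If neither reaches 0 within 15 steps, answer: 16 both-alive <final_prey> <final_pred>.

Answer: 4 prey

Derivation:
Step 1: prey: 49+19-19=49; pred: 13+12-3=22
Step 2: prey: 49+19-32=36; pred: 22+21-6=37
Step 3: prey: 36+14-39=11; pred: 37+26-11=52
Step 4: prey: 11+4-17=0; pred: 52+11-15=48
First extinction: prey at step 4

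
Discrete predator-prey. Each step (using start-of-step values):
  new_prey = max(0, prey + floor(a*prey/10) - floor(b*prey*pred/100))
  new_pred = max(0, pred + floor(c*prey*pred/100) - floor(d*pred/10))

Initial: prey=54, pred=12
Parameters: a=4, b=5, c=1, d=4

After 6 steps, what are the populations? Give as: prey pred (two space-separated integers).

Answer: 15 5

Derivation:
Step 1: prey: 54+21-32=43; pred: 12+6-4=14
Step 2: prey: 43+17-30=30; pred: 14+6-5=15
Step 3: prey: 30+12-22=20; pred: 15+4-6=13
Step 4: prey: 20+8-13=15; pred: 13+2-5=10
Step 5: prey: 15+6-7=14; pred: 10+1-4=7
Step 6: prey: 14+5-4=15; pred: 7+0-2=5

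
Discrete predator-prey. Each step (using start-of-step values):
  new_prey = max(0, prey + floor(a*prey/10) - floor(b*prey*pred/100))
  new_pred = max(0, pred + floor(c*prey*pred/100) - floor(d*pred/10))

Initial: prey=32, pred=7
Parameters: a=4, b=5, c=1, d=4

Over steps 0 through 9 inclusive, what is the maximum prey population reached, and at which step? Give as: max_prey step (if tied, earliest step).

Answer: 45 7

Derivation:
Step 1: prey: 32+12-11=33; pred: 7+2-2=7
Step 2: prey: 33+13-11=35; pred: 7+2-2=7
Step 3: prey: 35+14-12=37; pred: 7+2-2=7
Step 4: prey: 37+14-12=39; pred: 7+2-2=7
Step 5: prey: 39+15-13=41; pred: 7+2-2=7
Step 6: prey: 41+16-14=43; pred: 7+2-2=7
Step 7: prey: 43+17-15=45; pred: 7+3-2=8
Step 8: prey: 45+18-18=45; pred: 8+3-3=8
Step 9: prey: 45+18-18=45; pred: 8+3-3=8
Max prey = 45 at step 7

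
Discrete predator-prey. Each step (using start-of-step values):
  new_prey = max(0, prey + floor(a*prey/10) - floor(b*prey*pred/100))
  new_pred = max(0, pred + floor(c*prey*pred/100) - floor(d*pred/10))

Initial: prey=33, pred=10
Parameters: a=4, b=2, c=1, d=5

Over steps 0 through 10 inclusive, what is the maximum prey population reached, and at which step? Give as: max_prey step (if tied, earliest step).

Step 1: prey: 33+13-6=40; pred: 10+3-5=8
Step 2: prey: 40+16-6=50; pred: 8+3-4=7
Step 3: prey: 50+20-7=63; pred: 7+3-3=7
Step 4: prey: 63+25-8=80; pred: 7+4-3=8
Step 5: prey: 80+32-12=100; pred: 8+6-4=10
Step 6: prey: 100+40-20=120; pred: 10+10-5=15
Step 7: prey: 120+48-36=132; pred: 15+18-7=26
Step 8: prey: 132+52-68=116; pred: 26+34-13=47
Step 9: prey: 116+46-109=53; pred: 47+54-23=78
Step 10: prey: 53+21-82=0; pred: 78+41-39=80
Max prey = 132 at step 7

Answer: 132 7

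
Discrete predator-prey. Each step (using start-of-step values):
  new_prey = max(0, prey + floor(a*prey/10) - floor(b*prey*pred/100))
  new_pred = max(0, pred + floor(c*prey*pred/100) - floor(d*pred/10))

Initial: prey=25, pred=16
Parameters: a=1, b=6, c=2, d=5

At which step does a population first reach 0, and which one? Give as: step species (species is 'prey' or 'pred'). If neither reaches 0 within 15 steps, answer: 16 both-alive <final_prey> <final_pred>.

Step 1: prey: 25+2-24=3; pred: 16+8-8=16
Step 2: prey: 3+0-2=1; pred: 16+0-8=8
Step 3: prey: 1+0-0=1; pred: 8+0-4=4
Step 4: prey: 1+0-0=1; pred: 4+0-2=2
Step 5: prey: 1+0-0=1; pred: 2+0-1=1
Step 6: prey: 1+0-0=1; pred: 1+0-0=1
Steps 7-15: state stable at prey=1, pred=1 (no change)
No extinction within 15 steps

Answer: 16 both-alive 1 1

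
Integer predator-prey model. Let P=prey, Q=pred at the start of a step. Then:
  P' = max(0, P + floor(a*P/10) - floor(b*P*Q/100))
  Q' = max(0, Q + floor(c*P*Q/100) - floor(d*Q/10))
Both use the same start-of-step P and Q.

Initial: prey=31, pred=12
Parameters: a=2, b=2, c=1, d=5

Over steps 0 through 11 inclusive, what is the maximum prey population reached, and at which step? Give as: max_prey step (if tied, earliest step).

Step 1: prey: 31+6-7=30; pred: 12+3-6=9
Step 2: prey: 30+6-5=31; pred: 9+2-4=7
Step 3: prey: 31+6-4=33; pred: 7+2-3=6
Step 4: prey: 33+6-3=36; pred: 6+1-3=4
Step 5: prey: 36+7-2=41; pred: 4+1-2=3
Step 6: prey: 41+8-2=47; pred: 3+1-1=3
Step 7: prey: 47+9-2=54; pred: 3+1-1=3
Step 8: prey: 54+10-3=61; pred: 3+1-1=3
Step 9: prey: 61+12-3=70; pred: 3+1-1=3
Step 10: prey: 70+14-4=80; pred: 3+2-1=4
Step 11: prey: 80+16-6=90; pred: 4+3-2=5
Max prey = 90 at step 11

Answer: 90 11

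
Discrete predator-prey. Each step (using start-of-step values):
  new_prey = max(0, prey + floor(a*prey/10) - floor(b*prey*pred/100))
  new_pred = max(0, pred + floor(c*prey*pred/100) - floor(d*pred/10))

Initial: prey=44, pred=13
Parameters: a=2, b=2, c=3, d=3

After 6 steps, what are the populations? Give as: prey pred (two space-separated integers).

Answer: 0 33

Derivation:
Step 1: prey: 44+8-11=41; pred: 13+17-3=27
Step 2: prey: 41+8-22=27; pred: 27+33-8=52
Step 3: prey: 27+5-28=4; pred: 52+42-15=79
Step 4: prey: 4+0-6=0; pred: 79+9-23=65
Step 5: prey: 0+0-0=0; pred: 65+0-19=46
Step 6: prey: 0+0-0=0; pred: 46+0-13=33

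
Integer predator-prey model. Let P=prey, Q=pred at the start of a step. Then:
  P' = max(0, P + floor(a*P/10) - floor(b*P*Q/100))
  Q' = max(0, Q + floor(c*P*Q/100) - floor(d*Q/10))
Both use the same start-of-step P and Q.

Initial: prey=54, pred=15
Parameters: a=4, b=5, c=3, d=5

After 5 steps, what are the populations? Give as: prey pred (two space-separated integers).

Step 1: prey: 54+21-40=35; pred: 15+24-7=32
Step 2: prey: 35+14-56=0; pred: 32+33-16=49
Step 3: prey: 0+0-0=0; pred: 49+0-24=25
Step 4: prey: 0+0-0=0; pred: 25+0-12=13
Step 5: prey: 0+0-0=0; pred: 13+0-6=7

Answer: 0 7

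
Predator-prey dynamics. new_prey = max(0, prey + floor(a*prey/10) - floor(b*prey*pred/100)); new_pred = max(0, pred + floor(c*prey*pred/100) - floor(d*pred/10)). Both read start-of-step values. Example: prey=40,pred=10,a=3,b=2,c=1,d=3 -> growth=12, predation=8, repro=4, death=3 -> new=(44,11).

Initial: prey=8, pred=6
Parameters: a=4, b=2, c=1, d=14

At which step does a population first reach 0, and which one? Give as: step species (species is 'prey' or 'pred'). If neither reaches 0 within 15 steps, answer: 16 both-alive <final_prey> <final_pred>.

Step 1: prey: 8+3-0=11; pred: 6+0-8=0
First extinction: pred at step 1

Answer: 1 pred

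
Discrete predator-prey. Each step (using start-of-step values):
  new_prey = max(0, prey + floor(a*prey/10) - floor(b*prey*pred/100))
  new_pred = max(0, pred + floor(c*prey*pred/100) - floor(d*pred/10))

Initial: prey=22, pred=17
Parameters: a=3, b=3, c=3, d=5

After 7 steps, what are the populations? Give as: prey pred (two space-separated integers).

Step 1: prey: 22+6-11=17; pred: 17+11-8=20
Step 2: prey: 17+5-10=12; pred: 20+10-10=20
Step 3: prey: 12+3-7=8; pred: 20+7-10=17
Step 4: prey: 8+2-4=6; pred: 17+4-8=13
Step 5: prey: 6+1-2=5; pred: 13+2-6=9
Step 6: prey: 5+1-1=5; pred: 9+1-4=6
Step 7: prey: 5+1-0=6; pred: 6+0-3=3

Answer: 6 3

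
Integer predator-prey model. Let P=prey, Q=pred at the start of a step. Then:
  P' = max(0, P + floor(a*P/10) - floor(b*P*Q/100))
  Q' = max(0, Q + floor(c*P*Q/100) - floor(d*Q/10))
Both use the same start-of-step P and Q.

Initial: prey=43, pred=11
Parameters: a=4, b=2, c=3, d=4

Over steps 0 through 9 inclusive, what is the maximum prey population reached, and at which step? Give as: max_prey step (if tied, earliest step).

Step 1: prey: 43+17-9=51; pred: 11+14-4=21
Step 2: prey: 51+20-21=50; pred: 21+32-8=45
Step 3: prey: 50+20-45=25; pred: 45+67-18=94
Step 4: prey: 25+10-47=0; pred: 94+70-37=127
Step 5: prey: 0+0-0=0; pred: 127+0-50=77
Step 6: prey: 0+0-0=0; pred: 77+0-30=47
Step 7: prey: 0+0-0=0; pred: 47+0-18=29
Step 8: prey: 0+0-0=0; pred: 29+0-11=18
Step 9: prey: 0+0-0=0; pred: 18+0-7=11
Max prey = 51 at step 1

Answer: 51 1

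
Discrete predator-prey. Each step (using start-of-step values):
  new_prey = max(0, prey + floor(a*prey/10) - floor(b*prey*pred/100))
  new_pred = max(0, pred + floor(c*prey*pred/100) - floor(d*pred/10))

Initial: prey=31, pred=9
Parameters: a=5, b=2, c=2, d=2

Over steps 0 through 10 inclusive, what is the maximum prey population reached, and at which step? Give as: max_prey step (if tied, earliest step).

Step 1: prey: 31+15-5=41; pred: 9+5-1=13
Step 2: prey: 41+20-10=51; pred: 13+10-2=21
Step 3: prey: 51+25-21=55; pred: 21+21-4=38
Step 4: prey: 55+27-41=41; pred: 38+41-7=72
Step 5: prey: 41+20-59=2; pred: 72+59-14=117
Step 6: prey: 2+1-4=0; pred: 117+4-23=98
Step 7: prey: 0+0-0=0; pred: 98+0-19=79
Step 8: prey: 0+0-0=0; pred: 79+0-15=64
Step 9: prey: 0+0-0=0; pred: 64+0-12=52
Step 10: prey: 0+0-0=0; pred: 52+0-10=42
Max prey = 55 at step 3

Answer: 55 3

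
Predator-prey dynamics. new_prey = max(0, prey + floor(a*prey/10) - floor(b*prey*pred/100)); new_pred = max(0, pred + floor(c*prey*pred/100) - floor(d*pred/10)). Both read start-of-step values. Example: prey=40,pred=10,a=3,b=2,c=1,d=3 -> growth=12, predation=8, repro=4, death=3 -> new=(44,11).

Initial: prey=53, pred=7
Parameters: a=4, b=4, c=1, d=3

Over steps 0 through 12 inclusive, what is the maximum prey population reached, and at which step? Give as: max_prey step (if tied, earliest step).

Step 1: prey: 53+21-14=60; pred: 7+3-2=8
Step 2: prey: 60+24-19=65; pred: 8+4-2=10
Step 3: prey: 65+26-26=65; pred: 10+6-3=13
Step 4: prey: 65+26-33=58; pred: 13+8-3=18
Step 5: prey: 58+23-41=40; pred: 18+10-5=23
Step 6: prey: 40+16-36=20; pred: 23+9-6=26
Step 7: prey: 20+8-20=8; pred: 26+5-7=24
Step 8: prey: 8+3-7=4; pred: 24+1-7=18
Step 9: prey: 4+1-2=3; pred: 18+0-5=13
Step 10: prey: 3+1-1=3; pred: 13+0-3=10
Step 11: prey: 3+1-1=3; pred: 10+0-3=7
Step 12: prey: 3+1-0=4; pred: 7+0-2=5
Max prey = 65 at step 2

Answer: 65 2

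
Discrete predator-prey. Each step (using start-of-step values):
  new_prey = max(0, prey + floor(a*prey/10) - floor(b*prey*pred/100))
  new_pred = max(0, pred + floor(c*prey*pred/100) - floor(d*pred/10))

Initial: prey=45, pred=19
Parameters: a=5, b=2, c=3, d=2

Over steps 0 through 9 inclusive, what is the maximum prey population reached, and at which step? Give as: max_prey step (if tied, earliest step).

Step 1: prey: 45+22-17=50; pred: 19+25-3=41
Step 2: prey: 50+25-41=34; pred: 41+61-8=94
Step 3: prey: 34+17-63=0; pred: 94+95-18=171
Step 4: prey: 0+0-0=0; pred: 171+0-34=137
Step 5: prey: 0+0-0=0; pred: 137+0-27=110
Step 6: prey: 0+0-0=0; pred: 110+0-22=88
Step 7: prey: 0+0-0=0; pred: 88+0-17=71
Step 8: prey: 0+0-0=0; pred: 71+0-14=57
Step 9: prey: 0+0-0=0; pred: 57+0-11=46
Max prey = 50 at step 1

Answer: 50 1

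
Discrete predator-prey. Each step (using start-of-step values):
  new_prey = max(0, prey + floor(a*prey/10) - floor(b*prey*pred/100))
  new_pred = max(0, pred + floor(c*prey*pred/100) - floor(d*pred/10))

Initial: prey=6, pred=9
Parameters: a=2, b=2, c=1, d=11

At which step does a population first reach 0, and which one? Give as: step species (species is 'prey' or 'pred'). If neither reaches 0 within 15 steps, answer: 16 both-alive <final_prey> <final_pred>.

Answer: 1 pred

Derivation:
Step 1: prey: 6+1-1=6; pred: 9+0-9=0
First extinction: pred at step 1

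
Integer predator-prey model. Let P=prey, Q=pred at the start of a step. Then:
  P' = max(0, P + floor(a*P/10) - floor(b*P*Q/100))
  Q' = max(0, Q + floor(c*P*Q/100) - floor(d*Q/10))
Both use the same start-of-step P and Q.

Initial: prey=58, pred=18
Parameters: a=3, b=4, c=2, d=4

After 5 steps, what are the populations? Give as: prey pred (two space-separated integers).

Answer: 0 9

Derivation:
Step 1: prey: 58+17-41=34; pred: 18+20-7=31
Step 2: prey: 34+10-42=2; pred: 31+21-12=40
Step 3: prey: 2+0-3=0; pred: 40+1-16=25
Step 4: prey: 0+0-0=0; pred: 25+0-10=15
Step 5: prey: 0+0-0=0; pred: 15+0-6=9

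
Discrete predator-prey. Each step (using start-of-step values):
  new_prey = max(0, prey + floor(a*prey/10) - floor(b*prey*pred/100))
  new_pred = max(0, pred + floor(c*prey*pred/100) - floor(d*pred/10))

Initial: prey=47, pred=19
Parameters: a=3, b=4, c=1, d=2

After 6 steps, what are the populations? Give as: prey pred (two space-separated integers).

Step 1: prey: 47+14-35=26; pred: 19+8-3=24
Step 2: prey: 26+7-24=9; pred: 24+6-4=26
Step 3: prey: 9+2-9=2; pred: 26+2-5=23
Step 4: prey: 2+0-1=1; pred: 23+0-4=19
Step 5: prey: 1+0-0=1; pred: 19+0-3=16
Step 6: prey: 1+0-0=1; pred: 16+0-3=13

Answer: 1 13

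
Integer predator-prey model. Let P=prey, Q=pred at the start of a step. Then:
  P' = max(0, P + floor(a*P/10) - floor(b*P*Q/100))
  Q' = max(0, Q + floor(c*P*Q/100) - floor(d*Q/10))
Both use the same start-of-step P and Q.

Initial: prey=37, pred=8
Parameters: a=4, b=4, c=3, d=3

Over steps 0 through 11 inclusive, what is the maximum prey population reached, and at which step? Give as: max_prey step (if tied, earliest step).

Step 1: prey: 37+14-11=40; pred: 8+8-2=14
Step 2: prey: 40+16-22=34; pred: 14+16-4=26
Step 3: prey: 34+13-35=12; pred: 26+26-7=45
Step 4: prey: 12+4-21=0; pred: 45+16-13=48
Step 5: prey: 0+0-0=0; pred: 48+0-14=34
Step 6: prey: 0+0-0=0; pred: 34+0-10=24
Step 7: prey: 0+0-0=0; pred: 24+0-7=17
Step 8: prey: 0+0-0=0; pred: 17+0-5=12
Step 9: prey: 0+0-0=0; pred: 12+0-3=9
Step 10: prey: 0+0-0=0; pred: 9+0-2=7
Step 11: prey: 0+0-0=0; pred: 7+0-2=5
Max prey = 40 at step 1

Answer: 40 1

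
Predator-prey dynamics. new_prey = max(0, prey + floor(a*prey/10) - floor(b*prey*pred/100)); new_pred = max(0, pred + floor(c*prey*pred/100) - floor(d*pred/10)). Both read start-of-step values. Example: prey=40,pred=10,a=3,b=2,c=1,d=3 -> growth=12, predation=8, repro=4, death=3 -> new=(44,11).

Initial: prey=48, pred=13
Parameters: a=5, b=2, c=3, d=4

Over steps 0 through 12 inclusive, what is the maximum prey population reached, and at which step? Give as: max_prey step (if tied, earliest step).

Answer: 60 1

Derivation:
Step 1: prey: 48+24-12=60; pred: 13+18-5=26
Step 2: prey: 60+30-31=59; pred: 26+46-10=62
Step 3: prey: 59+29-73=15; pred: 62+109-24=147
Step 4: prey: 15+7-44=0; pred: 147+66-58=155
Step 5: prey: 0+0-0=0; pred: 155+0-62=93
Step 6: prey: 0+0-0=0; pred: 93+0-37=56
Step 7: prey: 0+0-0=0; pred: 56+0-22=34
Step 8: prey: 0+0-0=0; pred: 34+0-13=21
Step 9: prey: 0+0-0=0; pred: 21+0-8=13
Step 10: prey: 0+0-0=0; pred: 13+0-5=8
Step 11: prey: 0+0-0=0; pred: 8+0-3=5
Step 12: prey: 0+0-0=0; pred: 5+0-2=3
Max prey = 60 at step 1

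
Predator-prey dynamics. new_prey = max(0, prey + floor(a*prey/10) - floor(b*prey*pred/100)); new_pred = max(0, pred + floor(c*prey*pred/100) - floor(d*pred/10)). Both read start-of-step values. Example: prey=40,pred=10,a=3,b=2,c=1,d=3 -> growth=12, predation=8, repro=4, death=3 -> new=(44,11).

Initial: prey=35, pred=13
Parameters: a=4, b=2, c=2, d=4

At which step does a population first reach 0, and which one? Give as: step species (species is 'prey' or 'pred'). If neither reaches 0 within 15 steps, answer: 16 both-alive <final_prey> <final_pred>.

Step 1: prey: 35+14-9=40; pred: 13+9-5=17
Step 2: prey: 40+16-13=43; pred: 17+13-6=24
Step 3: prey: 43+17-20=40; pred: 24+20-9=35
Step 4: prey: 40+16-28=28; pred: 35+28-14=49
Step 5: prey: 28+11-27=12; pred: 49+27-19=57
Step 6: prey: 12+4-13=3; pred: 57+13-22=48
Step 7: prey: 3+1-2=2; pred: 48+2-19=31
Step 8: prey: 2+0-1=1; pred: 31+1-12=20
Step 9: prey: 1+0-0=1; pred: 20+0-8=12
Step 10: prey: 1+0-0=1; pred: 12+0-4=8
Step 11: prey: 1+0-0=1; pred: 8+0-3=5
Step 12: prey: 1+0-0=1; pred: 5+0-2=3
Step 13: prey: 1+0-0=1; pred: 3+0-1=2
Step 14: prey: 1+0-0=1; pred: 2+0-0=2
Steps 15-15: state stable at prey=1, pred=2 (no change)
No extinction within 15 steps

Answer: 16 both-alive 1 2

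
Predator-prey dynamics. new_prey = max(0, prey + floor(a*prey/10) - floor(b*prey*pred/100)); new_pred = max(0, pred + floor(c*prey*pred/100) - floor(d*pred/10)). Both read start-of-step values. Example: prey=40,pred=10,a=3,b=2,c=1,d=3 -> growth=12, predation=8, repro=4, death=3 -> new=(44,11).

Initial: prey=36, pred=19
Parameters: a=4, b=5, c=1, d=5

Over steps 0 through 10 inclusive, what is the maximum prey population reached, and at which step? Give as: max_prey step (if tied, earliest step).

Answer: 56 10

Derivation:
Step 1: prey: 36+14-34=16; pred: 19+6-9=16
Step 2: prey: 16+6-12=10; pred: 16+2-8=10
Step 3: prey: 10+4-5=9; pred: 10+1-5=6
Step 4: prey: 9+3-2=10; pred: 6+0-3=3
Step 5: prey: 10+4-1=13; pred: 3+0-1=2
Step 6: prey: 13+5-1=17; pred: 2+0-1=1
Step 7: prey: 17+6-0=23; pred: 1+0-0=1
Step 8: prey: 23+9-1=31; pred: 1+0-0=1
Step 9: prey: 31+12-1=42; pred: 1+0-0=1
Step 10: prey: 42+16-2=56; pred: 1+0-0=1
Max prey = 56 at step 10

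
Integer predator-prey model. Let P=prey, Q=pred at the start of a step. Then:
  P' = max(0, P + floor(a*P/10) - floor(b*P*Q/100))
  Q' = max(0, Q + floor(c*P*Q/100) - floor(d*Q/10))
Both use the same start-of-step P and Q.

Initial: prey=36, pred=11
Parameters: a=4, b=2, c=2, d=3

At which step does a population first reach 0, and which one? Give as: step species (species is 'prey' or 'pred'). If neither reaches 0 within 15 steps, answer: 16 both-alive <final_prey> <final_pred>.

Answer: 6 prey

Derivation:
Step 1: prey: 36+14-7=43; pred: 11+7-3=15
Step 2: prey: 43+17-12=48; pred: 15+12-4=23
Step 3: prey: 48+19-22=45; pred: 23+22-6=39
Step 4: prey: 45+18-35=28; pred: 39+35-11=63
Step 5: prey: 28+11-35=4; pred: 63+35-18=80
Step 6: prey: 4+1-6=0; pred: 80+6-24=62
First extinction: prey at step 6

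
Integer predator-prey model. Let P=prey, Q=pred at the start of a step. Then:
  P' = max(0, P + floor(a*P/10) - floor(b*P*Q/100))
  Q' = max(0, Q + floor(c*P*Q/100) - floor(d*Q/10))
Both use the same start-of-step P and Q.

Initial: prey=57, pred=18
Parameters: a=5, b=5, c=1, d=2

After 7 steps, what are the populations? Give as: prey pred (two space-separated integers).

Answer: 0 11

Derivation:
Step 1: prey: 57+28-51=34; pred: 18+10-3=25
Step 2: prey: 34+17-42=9; pred: 25+8-5=28
Step 3: prey: 9+4-12=1; pred: 28+2-5=25
Step 4: prey: 1+0-1=0; pred: 25+0-5=20
Step 5: prey: 0+0-0=0; pred: 20+0-4=16
Step 6: prey: 0+0-0=0; pred: 16+0-3=13
Step 7: prey: 0+0-0=0; pred: 13+0-2=11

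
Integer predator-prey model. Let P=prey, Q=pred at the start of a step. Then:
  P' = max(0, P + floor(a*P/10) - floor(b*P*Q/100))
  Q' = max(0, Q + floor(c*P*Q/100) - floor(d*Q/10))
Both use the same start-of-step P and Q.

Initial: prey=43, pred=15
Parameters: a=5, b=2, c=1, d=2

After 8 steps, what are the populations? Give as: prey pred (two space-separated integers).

Step 1: prey: 43+21-12=52; pred: 15+6-3=18
Step 2: prey: 52+26-18=60; pred: 18+9-3=24
Step 3: prey: 60+30-28=62; pred: 24+14-4=34
Step 4: prey: 62+31-42=51; pred: 34+21-6=49
Step 5: prey: 51+25-49=27; pred: 49+24-9=64
Step 6: prey: 27+13-34=6; pred: 64+17-12=69
Step 7: prey: 6+3-8=1; pred: 69+4-13=60
Step 8: prey: 1+0-1=0; pred: 60+0-12=48

Answer: 0 48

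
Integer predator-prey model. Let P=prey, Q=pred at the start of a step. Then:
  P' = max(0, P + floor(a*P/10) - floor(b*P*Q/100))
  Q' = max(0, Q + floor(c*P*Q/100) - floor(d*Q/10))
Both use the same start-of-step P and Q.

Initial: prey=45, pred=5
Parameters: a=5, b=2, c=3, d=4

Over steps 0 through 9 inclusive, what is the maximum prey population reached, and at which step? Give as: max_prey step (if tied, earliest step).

Step 1: prey: 45+22-4=63; pred: 5+6-2=9
Step 2: prey: 63+31-11=83; pred: 9+17-3=23
Step 3: prey: 83+41-38=86; pred: 23+57-9=71
Step 4: prey: 86+43-122=7; pred: 71+183-28=226
Step 5: prey: 7+3-31=0; pred: 226+47-90=183
Step 6: prey: 0+0-0=0; pred: 183+0-73=110
Step 7: prey: 0+0-0=0; pred: 110+0-44=66
Step 8: prey: 0+0-0=0; pred: 66+0-26=40
Step 9: prey: 0+0-0=0; pred: 40+0-16=24
Max prey = 86 at step 3

Answer: 86 3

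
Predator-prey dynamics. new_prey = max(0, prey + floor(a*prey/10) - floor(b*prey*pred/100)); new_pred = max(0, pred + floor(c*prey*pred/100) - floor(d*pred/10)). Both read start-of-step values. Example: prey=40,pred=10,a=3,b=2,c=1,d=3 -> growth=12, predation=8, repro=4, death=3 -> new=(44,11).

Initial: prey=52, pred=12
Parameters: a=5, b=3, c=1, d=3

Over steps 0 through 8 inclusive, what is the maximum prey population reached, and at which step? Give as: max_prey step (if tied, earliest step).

Step 1: prey: 52+26-18=60; pred: 12+6-3=15
Step 2: prey: 60+30-27=63; pred: 15+9-4=20
Step 3: prey: 63+31-37=57; pred: 20+12-6=26
Step 4: prey: 57+28-44=41; pred: 26+14-7=33
Step 5: prey: 41+20-40=21; pred: 33+13-9=37
Step 6: prey: 21+10-23=8; pred: 37+7-11=33
Step 7: prey: 8+4-7=5; pred: 33+2-9=26
Step 8: prey: 5+2-3=4; pred: 26+1-7=20
Max prey = 63 at step 2

Answer: 63 2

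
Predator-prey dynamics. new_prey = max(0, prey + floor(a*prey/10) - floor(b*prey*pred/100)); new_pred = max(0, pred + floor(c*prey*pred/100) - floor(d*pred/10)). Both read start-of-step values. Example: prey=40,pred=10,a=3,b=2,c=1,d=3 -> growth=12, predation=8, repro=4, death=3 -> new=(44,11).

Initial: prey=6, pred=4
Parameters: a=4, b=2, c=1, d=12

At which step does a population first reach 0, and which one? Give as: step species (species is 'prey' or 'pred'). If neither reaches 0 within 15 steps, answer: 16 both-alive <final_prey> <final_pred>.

Step 1: prey: 6+2-0=8; pred: 4+0-4=0
First extinction: pred at step 1

Answer: 1 pred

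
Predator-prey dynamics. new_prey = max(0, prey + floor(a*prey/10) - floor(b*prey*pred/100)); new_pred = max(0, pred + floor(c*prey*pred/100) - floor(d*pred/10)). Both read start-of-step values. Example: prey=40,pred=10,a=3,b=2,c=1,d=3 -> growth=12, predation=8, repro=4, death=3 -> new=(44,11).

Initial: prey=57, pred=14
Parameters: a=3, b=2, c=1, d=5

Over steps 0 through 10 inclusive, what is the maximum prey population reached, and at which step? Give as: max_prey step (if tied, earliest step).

Answer: 60 2

Derivation:
Step 1: prey: 57+17-15=59; pred: 14+7-7=14
Step 2: prey: 59+17-16=60; pred: 14+8-7=15
Step 3: prey: 60+18-18=60; pred: 15+9-7=17
Step 4: prey: 60+18-20=58; pred: 17+10-8=19
Step 5: prey: 58+17-22=53; pred: 19+11-9=21
Step 6: prey: 53+15-22=46; pred: 21+11-10=22
Step 7: prey: 46+13-20=39; pred: 22+10-11=21
Step 8: prey: 39+11-16=34; pred: 21+8-10=19
Step 9: prey: 34+10-12=32; pred: 19+6-9=16
Step 10: prey: 32+9-10=31; pred: 16+5-8=13
Max prey = 60 at step 2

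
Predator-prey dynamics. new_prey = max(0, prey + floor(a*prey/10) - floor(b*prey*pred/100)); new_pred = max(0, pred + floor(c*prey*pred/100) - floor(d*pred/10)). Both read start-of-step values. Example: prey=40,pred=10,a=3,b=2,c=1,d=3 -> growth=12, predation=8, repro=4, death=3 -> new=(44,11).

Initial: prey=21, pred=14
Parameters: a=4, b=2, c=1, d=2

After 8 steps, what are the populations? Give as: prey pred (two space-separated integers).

Answer: 30 28

Derivation:
Step 1: prey: 21+8-5=24; pred: 14+2-2=14
Step 2: prey: 24+9-6=27; pred: 14+3-2=15
Step 3: prey: 27+10-8=29; pred: 15+4-3=16
Step 4: prey: 29+11-9=31; pred: 16+4-3=17
Step 5: prey: 31+12-10=33; pred: 17+5-3=19
Step 6: prey: 33+13-12=34; pred: 19+6-3=22
Step 7: prey: 34+13-14=33; pred: 22+7-4=25
Step 8: prey: 33+13-16=30; pred: 25+8-5=28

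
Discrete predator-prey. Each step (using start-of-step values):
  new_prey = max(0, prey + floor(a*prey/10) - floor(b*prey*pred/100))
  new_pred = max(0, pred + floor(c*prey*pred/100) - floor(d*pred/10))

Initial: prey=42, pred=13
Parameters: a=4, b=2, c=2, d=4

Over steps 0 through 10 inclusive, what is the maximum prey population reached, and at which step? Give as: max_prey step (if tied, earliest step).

Answer: 50 2

Derivation:
Step 1: prey: 42+16-10=48; pred: 13+10-5=18
Step 2: prey: 48+19-17=50; pred: 18+17-7=28
Step 3: prey: 50+20-28=42; pred: 28+28-11=45
Step 4: prey: 42+16-37=21; pred: 45+37-18=64
Step 5: prey: 21+8-26=3; pred: 64+26-25=65
Step 6: prey: 3+1-3=1; pred: 65+3-26=42
Step 7: prey: 1+0-0=1; pred: 42+0-16=26
Step 8: prey: 1+0-0=1; pred: 26+0-10=16
Step 9: prey: 1+0-0=1; pred: 16+0-6=10
Step 10: prey: 1+0-0=1; pred: 10+0-4=6
Max prey = 50 at step 2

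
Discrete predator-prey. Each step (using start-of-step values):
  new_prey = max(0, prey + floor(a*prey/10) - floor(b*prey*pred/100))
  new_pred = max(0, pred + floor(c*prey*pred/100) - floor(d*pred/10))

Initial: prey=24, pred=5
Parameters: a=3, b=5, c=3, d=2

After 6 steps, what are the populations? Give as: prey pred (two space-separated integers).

Step 1: prey: 24+7-6=25; pred: 5+3-1=7
Step 2: prey: 25+7-8=24; pred: 7+5-1=11
Step 3: prey: 24+7-13=18; pred: 11+7-2=16
Step 4: prey: 18+5-14=9; pred: 16+8-3=21
Step 5: prey: 9+2-9=2; pred: 21+5-4=22
Step 6: prey: 2+0-2=0; pred: 22+1-4=19

Answer: 0 19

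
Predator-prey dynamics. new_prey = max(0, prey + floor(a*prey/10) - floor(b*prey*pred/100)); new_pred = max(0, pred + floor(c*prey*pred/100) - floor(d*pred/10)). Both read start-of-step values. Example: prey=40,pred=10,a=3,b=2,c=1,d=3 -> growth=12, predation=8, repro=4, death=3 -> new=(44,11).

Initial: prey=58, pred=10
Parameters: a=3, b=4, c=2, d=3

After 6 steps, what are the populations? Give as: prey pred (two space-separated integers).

Answer: 0 15

Derivation:
Step 1: prey: 58+17-23=52; pred: 10+11-3=18
Step 2: prey: 52+15-37=30; pred: 18+18-5=31
Step 3: prey: 30+9-37=2; pred: 31+18-9=40
Step 4: prey: 2+0-3=0; pred: 40+1-12=29
Step 5: prey: 0+0-0=0; pred: 29+0-8=21
Step 6: prey: 0+0-0=0; pred: 21+0-6=15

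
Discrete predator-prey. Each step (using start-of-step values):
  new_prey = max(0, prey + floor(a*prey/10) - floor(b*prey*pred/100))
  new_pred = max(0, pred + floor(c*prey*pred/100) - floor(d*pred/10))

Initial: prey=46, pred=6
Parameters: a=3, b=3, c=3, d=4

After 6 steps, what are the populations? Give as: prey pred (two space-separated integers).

Step 1: prey: 46+13-8=51; pred: 6+8-2=12
Step 2: prey: 51+15-18=48; pred: 12+18-4=26
Step 3: prey: 48+14-37=25; pred: 26+37-10=53
Step 4: prey: 25+7-39=0; pred: 53+39-21=71
Step 5: prey: 0+0-0=0; pred: 71+0-28=43
Step 6: prey: 0+0-0=0; pred: 43+0-17=26

Answer: 0 26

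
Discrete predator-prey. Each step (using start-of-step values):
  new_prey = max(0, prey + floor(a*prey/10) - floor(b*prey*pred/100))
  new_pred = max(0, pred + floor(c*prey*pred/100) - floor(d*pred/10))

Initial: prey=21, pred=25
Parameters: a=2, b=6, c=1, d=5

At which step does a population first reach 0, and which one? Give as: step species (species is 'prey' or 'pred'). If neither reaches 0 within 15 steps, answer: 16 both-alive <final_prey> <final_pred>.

Answer: 1 prey

Derivation:
Step 1: prey: 21+4-31=0; pred: 25+5-12=18
First extinction: prey at step 1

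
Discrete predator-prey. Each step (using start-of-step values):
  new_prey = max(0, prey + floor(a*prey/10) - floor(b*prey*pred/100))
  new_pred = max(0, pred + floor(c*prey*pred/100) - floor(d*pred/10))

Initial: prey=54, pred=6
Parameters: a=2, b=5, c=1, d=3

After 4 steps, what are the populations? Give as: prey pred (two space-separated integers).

Step 1: prey: 54+10-16=48; pred: 6+3-1=8
Step 2: prey: 48+9-19=38; pred: 8+3-2=9
Step 3: prey: 38+7-17=28; pred: 9+3-2=10
Step 4: prey: 28+5-14=19; pred: 10+2-3=9

Answer: 19 9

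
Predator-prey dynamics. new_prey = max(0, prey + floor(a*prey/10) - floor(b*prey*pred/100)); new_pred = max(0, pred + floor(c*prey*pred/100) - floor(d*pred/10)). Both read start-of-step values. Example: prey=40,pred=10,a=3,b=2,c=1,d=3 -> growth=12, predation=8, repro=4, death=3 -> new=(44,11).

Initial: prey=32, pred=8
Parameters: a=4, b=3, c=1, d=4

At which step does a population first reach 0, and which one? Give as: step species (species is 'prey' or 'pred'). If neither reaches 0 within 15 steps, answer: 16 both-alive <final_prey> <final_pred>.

Step 1: prey: 32+12-7=37; pred: 8+2-3=7
Step 2: prey: 37+14-7=44; pred: 7+2-2=7
Step 3: prey: 44+17-9=52; pred: 7+3-2=8
Step 4: prey: 52+20-12=60; pred: 8+4-3=9
Step 5: prey: 60+24-16=68; pred: 9+5-3=11
Step 6: prey: 68+27-22=73; pred: 11+7-4=14
Step 7: prey: 73+29-30=72; pred: 14+10-5=19
Step 8: prey: 72+28-41=59; pred: 19+13-7=25
Step 9: prey: 59+23-44=38; pred: 25+14-10=29
Step 10: prey: 38+15-33=20; pred: 29+11-11=29
Step 11: prey: 20+8-17=11; pred: 29+5-11=23
Step 12: prey: 11+4-7=8; pred: 23+2-9=16
Step 13: prey: 8+3-3=8; pred: 16+1-6=11
Step 14: prey: 8+3-2=9; pred: 11+0-4=7
Step 15: prey: 9+3-1=11; pred: 7+0-2=5
No extinction within 15 steps

Answer: 16 both-alive 11 5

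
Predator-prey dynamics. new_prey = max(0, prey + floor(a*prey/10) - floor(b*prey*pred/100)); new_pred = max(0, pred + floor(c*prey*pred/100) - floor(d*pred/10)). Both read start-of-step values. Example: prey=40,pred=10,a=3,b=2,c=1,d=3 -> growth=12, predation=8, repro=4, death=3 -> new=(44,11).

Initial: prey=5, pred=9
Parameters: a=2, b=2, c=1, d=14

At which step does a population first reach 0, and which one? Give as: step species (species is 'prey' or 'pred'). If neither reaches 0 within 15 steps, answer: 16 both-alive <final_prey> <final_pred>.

Step 1: prey: 5+1-0=6; pred: 9+0-12=0
First extinction: pred at step 1

Answer: 1 pred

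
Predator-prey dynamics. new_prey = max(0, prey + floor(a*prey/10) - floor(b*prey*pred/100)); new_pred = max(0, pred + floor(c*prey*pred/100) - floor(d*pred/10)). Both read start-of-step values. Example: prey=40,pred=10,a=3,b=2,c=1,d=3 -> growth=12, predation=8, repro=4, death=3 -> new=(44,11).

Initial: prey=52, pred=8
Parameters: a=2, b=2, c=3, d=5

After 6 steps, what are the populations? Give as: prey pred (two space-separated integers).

Answer: 0 20

Derivation:
Step 1: prey: 52+10-8=54; pred: 8+12-4=16
Step 2: prey: 54+10-17=47; pred: 16+25-8=33
Step 3: prey: 47+9-31=25; pred: 33+46-16=63
Step 4: prey: 25+5-31=0; pred: 63+47-31=79
Step 5: prey: 0+0-0=0; pred: 79+0-39=40
Step 6: prey: 0+0-0=0; pred: 40+0-20=20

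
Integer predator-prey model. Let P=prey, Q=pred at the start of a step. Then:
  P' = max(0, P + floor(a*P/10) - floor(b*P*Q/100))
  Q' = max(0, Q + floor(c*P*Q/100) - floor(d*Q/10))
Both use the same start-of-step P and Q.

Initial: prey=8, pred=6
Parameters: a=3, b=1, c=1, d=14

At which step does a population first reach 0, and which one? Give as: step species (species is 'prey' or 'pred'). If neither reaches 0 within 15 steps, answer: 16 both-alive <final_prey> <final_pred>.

Answer: 1 pred

Derivation:
Step 1: prey: 8+2-0=10; pred: 6+0-8=0
First extinction: pred at step 1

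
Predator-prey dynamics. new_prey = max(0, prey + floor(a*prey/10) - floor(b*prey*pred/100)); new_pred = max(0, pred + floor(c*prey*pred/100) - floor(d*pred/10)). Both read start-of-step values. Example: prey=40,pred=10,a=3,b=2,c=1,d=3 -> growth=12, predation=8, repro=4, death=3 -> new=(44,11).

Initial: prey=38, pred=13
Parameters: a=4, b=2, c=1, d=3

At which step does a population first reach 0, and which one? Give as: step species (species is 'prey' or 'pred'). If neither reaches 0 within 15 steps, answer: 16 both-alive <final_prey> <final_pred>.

Answer: 16 both-alive 8 7

Derivation:
Step 1: prey: 38+15-9=44; pred: 13+4-3=14
Step 2: prey: 44+17-12=49; pred: 14+6-4=16
Step 3: prey: 49+19-15=53; pred: 16+7-4=19
Step 4: prey: 53+21-20=54; pred: 19+10-5=24
Step 5: prey: 54+21-25=50; pred: 24+12-7=29
Step 6: prey: 50+20-29=41; pred: 29+14-8=35
Step 7: prey: 41+16-28=29; pred: 35+14-10=39
Step 8: prey: 29+11-22=18; pred: 39+11-11=39
Step 9: prey: 18+7-14=11; pred: 39+7-11=35
Step 10: prey: 11+4-7=8; pred: 35+3-10=28
Step 11: prey: 8+3-4=7; pred: 28+2-8=22
Step 12: prey: 7+2-3=6; pred: 22+1-6=17
Step 13: prey: 6+2-2=6; pred: 17+1-5=13
Step 14: prey: 6+2-1=7; pred: 13+0-3=10
Step 15: prey: 7+2-1=8; pred: 10+0-3=7
No extinction within 15 steps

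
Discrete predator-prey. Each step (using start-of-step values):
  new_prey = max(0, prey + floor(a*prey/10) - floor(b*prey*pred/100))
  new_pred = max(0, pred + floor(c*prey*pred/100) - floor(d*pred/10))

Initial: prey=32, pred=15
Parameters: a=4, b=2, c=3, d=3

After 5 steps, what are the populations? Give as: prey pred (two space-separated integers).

Step 1: prey: 32+12-9=35; pred: 15+14-4=25
Step 2: prey: 35+14-17=32; pred: 25+26-7=44
Step 3: prey: 32+12-28=16; pred: 44+42-13=73
Step 4: prey: 16+6-23=0; pred: 73+35-21=87
Step 5: prey: 0+0-0=0; pred: 87+0-26=61

Answer: 0 61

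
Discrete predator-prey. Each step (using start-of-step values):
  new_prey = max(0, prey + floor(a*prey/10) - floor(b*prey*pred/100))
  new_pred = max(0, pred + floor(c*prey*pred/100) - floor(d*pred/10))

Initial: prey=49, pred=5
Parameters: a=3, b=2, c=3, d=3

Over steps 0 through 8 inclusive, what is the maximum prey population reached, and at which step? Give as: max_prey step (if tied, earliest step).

Step 1: prey: 49+14-4=59; pred: 5+7-1=11
Step 2: prey: 59+17-12=64; pred: 11+19-3=27
Step 3: prey: 64+19-34=49; pred: 27+51-8=70
Step 4: prey: 49+14-68=0; pred: 70+102-21=151
Step 5: prey: 0+0-0=0; pred: 151+0-45=106
Step 6: prey: 0+0-0=0; pred: 106+0-31=75
Step 7: prey: 0+0-0=0; pred: 75+0-22=53
Step 8: prey: 0+0-0=0; pred: 53+0-15=38
Max prey = 64 at step 2

Answer: 64 2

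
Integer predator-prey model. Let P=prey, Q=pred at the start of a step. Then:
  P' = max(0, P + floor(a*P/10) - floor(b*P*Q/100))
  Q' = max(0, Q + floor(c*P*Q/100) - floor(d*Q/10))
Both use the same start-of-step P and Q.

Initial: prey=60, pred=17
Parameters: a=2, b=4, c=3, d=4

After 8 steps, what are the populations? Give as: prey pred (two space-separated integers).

Step 1: prey: 60+12-40=32; pred: 17+30-6=41
Step 2: prey: 32+6-52=0; pred: 41+39-16=64
Step 3: prey: 0+0-0=0; pred: 64+0-25=39
Step 4: prey: 0+0-0=0; pred: 39+0-15=24
Step 5: prey: 0+0-0=0; pred: 24+0-9=15
Step 6: prey: 0+0-0=0; pred: 15+0-6=9
Step 7: prey: 0+0-0=0; pred: 9+0-3=6
Step 8: prey: 0+0-0=0; pred: 6+0-2=4

Answer: 0 4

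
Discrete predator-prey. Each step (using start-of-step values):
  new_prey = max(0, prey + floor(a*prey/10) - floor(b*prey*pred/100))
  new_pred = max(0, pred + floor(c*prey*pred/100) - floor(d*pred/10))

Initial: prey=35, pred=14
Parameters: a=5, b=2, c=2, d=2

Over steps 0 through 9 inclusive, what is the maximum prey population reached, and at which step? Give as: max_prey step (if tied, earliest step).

Answer: 46 2

Derivation:
Step 1: prey: 35+17-9=43; pred: 14+9-2=21
Step 2: prey: 43+21-18=46; pred: 21+18-4=35
Step 3: prey: 46+23-32=37; pred: 35+32-7=60
Step 4: prey: 37+18-44=11; pred: 60+44-12=92
Step 5: prey: 11+5-20=0; pred: 92+20-18=94
Step 6: prey: 0+0-0=0; pred: 94+0-18=76
Step 7: prey: 0+0-0=0; pred: 76+0-15=61
Step 8: prey: 0+0-0=0; pred: 61+0-12=49
Step 9: prey: 0+0-0=0; pred: 49+0-9=40
Max prey = 46 at step 2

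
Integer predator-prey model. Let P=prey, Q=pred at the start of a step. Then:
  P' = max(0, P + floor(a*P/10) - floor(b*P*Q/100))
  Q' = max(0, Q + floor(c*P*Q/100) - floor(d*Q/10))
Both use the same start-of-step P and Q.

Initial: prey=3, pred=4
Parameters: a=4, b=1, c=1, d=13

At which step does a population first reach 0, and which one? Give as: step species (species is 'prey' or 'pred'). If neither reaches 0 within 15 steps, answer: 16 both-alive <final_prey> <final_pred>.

Step 1: prey: 3+1-0=4; pred: 4+0-5=0
First extinction: pred at step 1

Answer: 1 pred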